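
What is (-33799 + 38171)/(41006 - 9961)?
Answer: 4372/31045 ≈ 0.14083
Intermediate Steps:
(-33799 + 38171)/(41006 - 9961) = 4372/31045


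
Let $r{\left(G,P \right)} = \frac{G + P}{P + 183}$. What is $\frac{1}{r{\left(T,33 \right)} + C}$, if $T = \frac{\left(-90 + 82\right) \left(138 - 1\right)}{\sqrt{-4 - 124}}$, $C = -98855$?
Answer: $- \frac{9224343504}{911871067831987} - \frac{29592 i \sqrt{2}}{911871067831987} \approx -1.0116 \cdot 10^{-5} - 4.5894 \cdot 10^{-11} i$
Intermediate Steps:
$T = \frac{137 i \sqrt{2}}{2}$ ($T = \frac{\left(-8\right) 137}{\sqrt{-128}} = - \frac{1096}{8 i \sqrt{2}} = - 1096 \left(- \frac{i \sqrt{2}}{16}\right) = \frac{137 i \sqrt{2}}{2} \approx 96.874 i$)
$r{\left(G,P \right)} = \frac{G + P}{183 + P}$
$\frac{1}{r{\left(T,33 \right)} + C} = \frac{1}{\frac{\frac{137 i \sqrt{2}}{2} + 33}{183 + 33} - 98855} = \frac{1}{\frac{33 + \frac{137 i \sqrt{2}}{2}}{216} - 98855} = \frac{1}{\left(\frac{11}{72} + \frac{137 i \sqrt{2}}{432}\right) - 98855} = \frac{1}{- \frac{7117549}{72} + \frac{137 i \sqrt{2}}{432}}$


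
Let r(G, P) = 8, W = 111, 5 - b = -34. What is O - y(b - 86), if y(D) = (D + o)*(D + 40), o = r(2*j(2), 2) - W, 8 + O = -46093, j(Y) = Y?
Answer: -47151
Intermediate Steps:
b = 39 (b = 5 - 1*(-34) = 5 + 34 = 39)
O = -46101 (O = -8 - 46093 = -46101)
o = -103 (o = 8 - 1*111 = 8 - 111 = -103)
y(D) = (-103 + D)*(40 + D) (y(D) = (D - 103)*(D + 40) = (-103 + D)*(40 + D))
O - y(b - 86) = -46101 - (-4120 + (39 - 86)**2 - 63*(39 - 86)) = -46101 - (-4120 + (-47)**2 - 63*(-47)) = -46101 - (-4120 + 2209 + 2961) = -46101 - 1*1050 = -46101 - 1050 = -47151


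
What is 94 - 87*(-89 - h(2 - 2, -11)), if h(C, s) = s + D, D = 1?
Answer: 6967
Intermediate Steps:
h(C, s) = 1 + s (h(C, s) = s + 1 = 1 + s)
94 - 87*(-89 - h(2 - 2, -11)) = 94 - 87*(-89 - (1 - 11)) = 94 - 87*(-89 - 1*(-10)) = 94 - 87*(-89 + 10) = 94 - 87*(-79) = 94 + 6873 = 6967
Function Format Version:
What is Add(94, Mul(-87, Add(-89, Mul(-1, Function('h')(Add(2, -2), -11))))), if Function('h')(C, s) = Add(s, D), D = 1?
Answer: 6967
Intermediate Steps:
Function('h')(C, s) = Add(1, s) (Function('h')(C, s) = Add(s, 1) = Add(1, s))
Add(94, Mul(-87, Add(-89, Mul(-1, Function('h')(Add(2, -2), -11))))) = Add(94, Mul(-87, Add(-89, Mul(-1, Add(1, -11))))) = Add(94, Mul(-87, Add(-89, Mul(-1, -10)))) = Add(94, Mul(-87, Add(-89, 10))) = Add(94, Mul(-87, -79)) = Add(94, 6873) = 6967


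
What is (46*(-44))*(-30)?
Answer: 60720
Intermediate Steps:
(46*(-44))*(-30) = -2024*(-30) = 60720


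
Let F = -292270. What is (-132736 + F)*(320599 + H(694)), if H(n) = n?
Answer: -136551452758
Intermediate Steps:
(-132736 + F)*(320599 + H(694)) = (-132736 - 292270)*(320599 + 694) = -425006*321293 = -136551452758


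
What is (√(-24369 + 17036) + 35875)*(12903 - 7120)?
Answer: 207465125 + 5783*I*√7333 ≈ 2.0747e+8 + 4.9522e+5*I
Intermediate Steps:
(√(-24369 + 17036) + 35875)*(12903 - 7120) = (√(-7333) + 35875)*5783 = (I*√7333 + 35875)*5783 = (35875 + I*√7333)*5783 = 207465125 + 5783*I*√7333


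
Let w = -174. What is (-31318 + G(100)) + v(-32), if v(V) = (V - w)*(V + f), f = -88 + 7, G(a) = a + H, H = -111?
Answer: -47375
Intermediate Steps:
G(a) = -111 + a (G(a) = a - 111 = -111 + a)
f = -81
v(V) = (-81 + V)*(174 + V) (v(V) = (V - 1*(-174))*(V - 81) = (V + 174)*(-81 + V) = (174 + V)*(-81 + V) = (-81 + V)*(174 + V))
(-31318 + G(100)) + v(-32) = (-31318 + (-111 + 100)) + (-14094 + (-32)**2 + 93*(-32)) = (-31318 - 11) + (-14094 + 1024 - 2976) = -31329 - 16046 = -47375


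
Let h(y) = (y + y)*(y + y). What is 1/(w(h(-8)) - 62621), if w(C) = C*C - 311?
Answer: 1/2604 ≈ 0.00038402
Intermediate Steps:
h(y) = 4*y² (h(y) = (2*y)*(2*y) = 4*y²)
w(C) = -311 + C² (w(C) = C² - 311 = -311 + C²)
1/(w(h(-8)) - 62621) = 1/((-311 + (4*(-8)²)²) - 62621) = 1/((-311 + (4*64)²) - 62621) = 1/((-311 + 256²) - 62621) = 1/((-311 + 65536) - 62621) = 1/(65225 - 62621) = 1/2604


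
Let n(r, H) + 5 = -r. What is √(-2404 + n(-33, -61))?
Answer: 6*I*√66 ≈ 48.744*I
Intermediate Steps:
n(r, H) = -5 - r
√(-2404 + n(-33, -61)) = √(-2404 + (-5 - 1*(-33))) = √(-2404 + (-5 + 33)) = √(-2404 + 28) = √(-2376) = 6*I*√66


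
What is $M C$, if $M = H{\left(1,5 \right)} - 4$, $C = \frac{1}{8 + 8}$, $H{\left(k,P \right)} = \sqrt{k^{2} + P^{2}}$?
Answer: $- \frac{1}{4} + \frac{\sqrt{26}}{16} \approx 0.068689$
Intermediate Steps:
$H{\left(k,P \right)} = \sqrt{P^{2} + k^{2}}$
$C = \frac{1}{16} \approx 0.0625$
$M = -4 + \sqrt{26}$ ($M = \sqrt{5^{2} + 1^{2}} - 4 = \sqrt{25 + 1} - 4 = \sqrt{26} - 4 = -4 + \sqrt{26} \approx 1.099$)
$M C = \left(-4 + \sqrt{26}\right) \frac{1}{16} = - \frac{1}{4} + \frac{\sqrt{26}}{16}$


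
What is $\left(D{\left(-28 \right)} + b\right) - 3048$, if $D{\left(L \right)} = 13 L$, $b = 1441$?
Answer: $-1971$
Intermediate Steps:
$\left(D{\left(-28 \right)} + b\right) - 3048 = \left(13 \left(-28\right) + 1441\right) - 3048 = \left(-364 + 1441\right) - 3048 = 1077 - 3048 = -1971$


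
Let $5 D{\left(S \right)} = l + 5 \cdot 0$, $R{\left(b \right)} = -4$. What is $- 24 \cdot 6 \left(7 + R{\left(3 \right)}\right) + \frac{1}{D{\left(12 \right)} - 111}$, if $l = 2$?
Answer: $- \frac{238901}{553} \approx -432.01$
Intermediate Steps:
$D{\left(S \right)} = \frac{2}{5}$ ($D{\left(S \right)} = \frac{2 + 5 \cdot 0}{5} = \frac{2 + 0}{5} = \frac{1}{5} \cdot 2 = \frac{2}{5}$)
$- 24 \cdot 6 \left(7 + R{\left(3 \right)}\right) + \frac{1}{D{\left(12 \right)} - 111} = - 24 \cdot 6 \left(7 - 4\right) + \frac{1}{\frac{2}{5} - 111} = - 24 \cdot 6 \cdot 3 + \frac{1}{- \frac{553}{5}} = \left(-24\right) 18 - \frac{5}{553} = -432 - \frac{5}{553} = - \frac{238901}{553}$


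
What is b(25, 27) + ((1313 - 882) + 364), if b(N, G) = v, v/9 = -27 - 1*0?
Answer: 552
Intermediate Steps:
v = -243 (v = 9*(-27 - 1*0) = 9*(-27 + 0) = 9*(-27) = -243)
b(N, G) = -243
b(25, 27) + ((1313 - 882) + 364) = -243 + ((1313 - 882) + 364) = -243 + (431 + 364) = -243 + 795 = 552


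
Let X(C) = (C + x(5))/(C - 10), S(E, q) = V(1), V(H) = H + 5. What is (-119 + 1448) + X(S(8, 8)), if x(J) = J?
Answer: 5305/4 ≈ 1326.3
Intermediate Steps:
V(H) = 5 + H
S(E, q) = 6 (S(E, q) = 5 + 1 = 6)
X(C) = (5 + C)/(-10 + C) (X(C) = (C + 5)/(C - 10) = (5 + C)/(-10 + C))
(-119 + 1448) + X(S(8, 8)) = (-119 + 1448) + (5 + 6)/(-10 + 6) = 1329 + 11/(-4) = 1329 - ¼*11 = 1329 - 11/4 = 5305/4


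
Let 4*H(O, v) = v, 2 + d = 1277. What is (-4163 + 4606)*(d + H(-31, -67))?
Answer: 2229619/4 ≈ 5.5741e+5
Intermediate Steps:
d = 1275 (d = -2 + 1277 = 1275)
H(O, v) = v/4
(-4163 + 4606)*(d + H(-31, -67)) = (-4163 + 4606)*(1275 + (¼)*(-67)) = 443*(1275 - 67/4) = 443*(5033/4) = 2229619/4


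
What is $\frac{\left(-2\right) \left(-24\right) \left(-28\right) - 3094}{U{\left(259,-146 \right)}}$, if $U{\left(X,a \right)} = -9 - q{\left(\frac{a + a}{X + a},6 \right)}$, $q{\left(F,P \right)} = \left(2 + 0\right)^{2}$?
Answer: $\frac{4438}{13} \approx 341.38$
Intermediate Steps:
$q{\left(F,P \right)} = 4$ ($q{\left(F,P \right)} = 2^{2} = 4$)
$U{\left(X,a \right)} = -13$ ($U{\left(X,a \right)} = -9 - 4 = -13$)
$\frac{\left(-2\right) \left(-24\right) \left(-28\right) - 3094}{U{\left(259,-146 \right)}} = \frac{\left(-2\right) \left(-24\right) \left(-28\right) - 3094}{-13} = \left(48 \left(-28\right) - 3094\right) \left(- \frac{1}{13}\right) = \left(-1344 - 3094\right) \left(- \frac{1}{13}\right) = \left(-4438\right) \left(- \frac{1}{13}\right) = \frac{4438}{13}$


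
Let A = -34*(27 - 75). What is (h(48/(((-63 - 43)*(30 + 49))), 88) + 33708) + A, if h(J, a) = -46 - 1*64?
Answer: 35230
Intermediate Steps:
h(J, a) = -110 (h(J, a) = -46 - 64 = -110)
A = 1632 (A = -34*(-48) = 1632)
(h(48/(((-63 - 43)*(30 + 49))), 88) + 33708) + A = (-110 + 33708) + 1632 = 33598 + 1632 = 35230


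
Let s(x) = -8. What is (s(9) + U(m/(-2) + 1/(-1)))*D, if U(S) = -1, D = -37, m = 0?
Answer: 333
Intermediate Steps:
(s(9) + U(m/(-2) + 1/(-1)))*D = (-8 - 1)*(-37) = -9*(-37) = 333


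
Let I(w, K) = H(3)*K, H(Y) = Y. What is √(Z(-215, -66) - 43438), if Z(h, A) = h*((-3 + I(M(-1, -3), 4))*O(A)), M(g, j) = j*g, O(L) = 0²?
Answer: I*√43438 ≈ 208.42*I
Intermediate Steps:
O(L) = 0
M(g, j) = g*j
I(w, K) = 3*K
Z(h, A) = 0 (Z(h, A) = h*((-3 + 3*4)*0) = h*((-3 + 12)*0) = h*(9*0) = h*0 = 0)
√(Z(-215, -66) - 43438) = √(0 - 43438) = √(-43438) = I*√43438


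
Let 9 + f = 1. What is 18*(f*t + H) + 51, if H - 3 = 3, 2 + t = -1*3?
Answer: 879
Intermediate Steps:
f = -8 (f = -9 + 1 = -8)
t = -5 (t = -2 - 1*3 = -2 - 3 = -5)
H = 6 (H = 3 + 3 = 6)
18*(f*t + H) + 51 = 18*(-8*(-5) + 6) + 51 = 18*(40 + 6) + 51 = 18*46 + 51 = 828 + 51 = 879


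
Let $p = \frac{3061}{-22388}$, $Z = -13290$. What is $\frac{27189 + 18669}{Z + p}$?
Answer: $- \frac{1026668904}{297539581} \approx -3.4505$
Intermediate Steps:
$p = - \frac{3061}{22388}$ ($p = 3061 \left(- \frac{1}{22388}\right) = - \frac{3061}{22388} \approx -0.13672$)
$\frac{27189 + 18669}{Z + p} = \frac{27189 + 18669}{-13290 - \frac{3061}{22388}} = \frac{45858}{- \frac{297539581}{22388}} = 45858 \left(- \frac{22388}{297539581}\right) = - \frac{1026668904}{297539581}$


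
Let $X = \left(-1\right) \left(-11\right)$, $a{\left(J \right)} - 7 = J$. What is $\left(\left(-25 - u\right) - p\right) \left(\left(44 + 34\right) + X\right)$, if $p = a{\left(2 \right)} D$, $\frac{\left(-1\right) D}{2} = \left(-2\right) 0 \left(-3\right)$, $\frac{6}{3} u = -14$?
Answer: $-1602$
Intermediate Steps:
$a{\left(J \right)} = 7 + J$
$u = -7$ ($u = \frac{1}{2} \left(-14\right) = -7$)
$X = 11$
$D = 0$ ($D = - 2 \left(-2\right) 0 \left(-3\right) = - 2 \cdot 0 \left(-3\right) = \left(-2\right) 0 = 0$)
$p = 0$ ($p = \left(7 + 2\right) 0 = 9 \cdot 0 = 0$)
$\left(\left(-25 - u\right) - p\right) \left(\left(44 + 34\right) + X\right) = \left(\left(-25 - -7\right) - 0\right) \left(\left(44 + 34\right) + 11\right) = \left(\left(-25 + 7\right) + 0\right) \left(78 + 11\right) = \left(-18 + 0\right) 89 = \left(-18\right) 89 = -1602$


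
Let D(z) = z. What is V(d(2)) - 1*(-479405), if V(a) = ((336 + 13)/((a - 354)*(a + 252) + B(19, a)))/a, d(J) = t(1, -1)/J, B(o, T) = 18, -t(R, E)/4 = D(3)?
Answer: 254684865409/531252 ≈ 4.7941e+5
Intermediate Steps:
t(R, E) = -12 (t(R, E) = -4*3 = -12)
d(J) = -12/J
V(a) = 349/(a*(18 + (-354 + a)*(252 + a))) (V(a) = ((336 + 13)/((a - 354)*(a + 252) + 18))/a = (349/((-354 + a)*(252 + a) + 18))/a = (349/(18 + (-354 + a)*(252 + a)))/a = 349/(a*(18 + (-354 + a)*(252 + a))))
V(d(2)) - 1*(-479405) = 349/(((-12/2))*(-89190 + (-12/2)**2 - (-1224)/2)) - 1*(-479405) = 349/(((-12*1/2))*(-89190 + (-12*1/2)**2 - (-1224)/2)) + 479405 = 349/(-6*(-89190 + (-6)**2 - 102*(-6))) + 479405 = 349*(-1/6)/(-89190 + 36 + 612) + 479405 = 349*(-1/6)/(-88542) + 479405 = 349*(-1/6)*(-1/88542) + 479405 = 349/531252 + 479405 = 254684865409/531252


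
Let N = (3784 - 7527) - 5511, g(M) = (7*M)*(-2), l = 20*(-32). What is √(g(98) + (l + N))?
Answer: I*√11266 ≈ 106.14*I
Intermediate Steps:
l = -640
g(M) = -14*M
N = -9254 (N = -3743 - 5511 = -9254)
√(g(98) + (l + N)) = √(-14*98 + (-640 - 9254)) = √(-1372 - 9894) = √(-11266) = I*√11266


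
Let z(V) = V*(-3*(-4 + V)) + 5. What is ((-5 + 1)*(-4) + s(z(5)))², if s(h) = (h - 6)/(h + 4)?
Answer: 3136/9 ≈ 348.44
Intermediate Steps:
z(V) = 5 + V*(12 - 3*V) (z(V) = V*(12 - 3*V) + 5 = 5 + V*(12 - 3*V))
s(h) = (-6 + h)/(4 + h)
((-5 + 1)*(-4) + s(z(5)))² = ((-5 + 1)*(-4) + (-6 + (5 - 3*5² + 12*5))/(4 + (5 - 3*5² + 12*5)))² = (-4*(-4) + (-6 + (5 - 3*25 + 60))/(4 + (5 - 3*25 + 60)))² = (16 + (-6 + (5 - 75 + 60))/(4 + (5 - 75 + 60)))² = (16 + (-6 - 10)/(4 - 10))² = (16 - 16/(-6))² = (16 - ⅙*(-16))² = (16 + 8/3)² = (56/3)² = 3136/9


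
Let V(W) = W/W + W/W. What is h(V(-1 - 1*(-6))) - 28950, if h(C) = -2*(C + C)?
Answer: -28958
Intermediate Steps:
V(W) = 2 (V(W) = 1 + 1 = 2)
h(C) = -4*C
h(V(-1 - 1*(-6))) - 28950 = -4*2 - 28950 = -8 - 28950 = -28958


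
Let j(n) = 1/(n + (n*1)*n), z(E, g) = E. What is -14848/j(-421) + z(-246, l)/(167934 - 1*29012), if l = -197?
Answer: -182364532009083/69461 ≈ -2.6254e+9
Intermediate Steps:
j(n) = 1/(n + n²) (j(n) = 1/(n + n*n) = 1/(n + n²))
-14848/j(-421) + z(-246, l)/(167934 - 1*29012) = -14848/(1/((-421)*(1 - 421))) - 246/(167934 - 1*29012) = -14848/((-1/421/(-420))) - 246/(167934 - 29012) = -14848/((-1/421*(-1/420))) - 246/138922 = -14848/1/176820 - 246*1/138922 = -14848*176820 - 123/69461 = -2625423360 - 123/69461 = -182364532009083/69461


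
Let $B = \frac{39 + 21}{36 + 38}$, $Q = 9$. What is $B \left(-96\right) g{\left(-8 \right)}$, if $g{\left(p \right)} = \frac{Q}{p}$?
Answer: $\frac{3240}{37} \approx 87.568$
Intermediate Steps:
$B = \frac{30}{37}$ ($B = \frac{60}{74} = 60 \cdot \frac{1}{74} = \frac{30}{37} \approx 0.81081$)
$g{\left(p \right)} = \frac{9}{p}$
$B \left(-96\right) g{\left(-8 \right)} = \frac{30}{37} \left(-96\right) \frac{9}{-8} = - \frac{2880 \cdot 9 \left(- \frac{1}{8}\right)}{37} = \left(- \frac{2880}{37}\right) \left(- \frac{9}{8}\right) = \frac{3240}{37}$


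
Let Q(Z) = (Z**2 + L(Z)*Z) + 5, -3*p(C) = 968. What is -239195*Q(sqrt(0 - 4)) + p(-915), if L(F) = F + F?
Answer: 5022127/3 ≈ 1.6740e+6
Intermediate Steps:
L(F) = 2*F
p(C) = -968/3 (p(C) = -1/3*968 = -968/3)
Q(Z) = 5 + 3*Z**2 (Q(Z) = (Z**2 + (2*Z)*Z) + 5 = (Z**2 + 2*Z**2) + 5 = 3*Z**2 + 5 = 5 + 3*Z**2)
-239195*Q(sqrt(0 - 4)) + p(-915) = -239195*(5 + 3*(sqrt(0 - 4))**2) - 968/3 = -239195*(5 + 3*(sqrt(-4))**2) - 968/3 = -239195*(5 + 3*(2*I)**2) - 968/3 = -239195*(5 + 3*(-4)) - 968/3 = -239195*(5 - 12) - 968/3 = -239195*(-7) - 968/3 = 1674365 - 968/3 = 5022127/3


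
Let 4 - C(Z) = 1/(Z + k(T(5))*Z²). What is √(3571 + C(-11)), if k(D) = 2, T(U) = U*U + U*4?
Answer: 4*√11922834/231 ≈ 59.791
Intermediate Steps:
T(U) = U² + 4*U
C(Z) = 4 - 1/(Z + 2*Z²)
√(3571 + C(-11)) = √(3571 + (-1 + 4*(-11) + 8*(-11)²)/((-11)*(1 + 2*(-11)))) = √(3571 - (-1 - 44 + 8*121)/(11*(1 - 22))) = √(3571 - 1/11*(-1 - 44 + 968)/(-21)) = √(3571 - 1/11*(-1/21)*923) = √(3571 + 923/231) = √(825824/231) = 4*√11922834/231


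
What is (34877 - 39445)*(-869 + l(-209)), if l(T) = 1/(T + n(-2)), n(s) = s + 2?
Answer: 829649296/209 ≈ 3.9696e+6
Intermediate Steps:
n(s) = 2 + s
l(T) = 1/T (l(T) = 1/(T + (2 - 2)) = 1/(T + 0) = 1/T)
(34877 - 39445)*(-869 + l(-209)) = (34877 - 39445)*(-869 + 1/(-209)) = -4568*(-869 - 1/209) = -4568*(-181622/209) = 829649296/209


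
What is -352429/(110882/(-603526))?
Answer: 106350032327/55441 ≈ 1.9183e+6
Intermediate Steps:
-352429/(110882/(-603526)) = -352429/(110882*(-1/603526)) = -352429/(-55441/301763) = -352429*(-301763/55441) = 106350032327/55441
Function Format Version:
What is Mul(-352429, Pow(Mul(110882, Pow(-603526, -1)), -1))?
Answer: Rational(106350032327, 55441) ≈ 1.9183e+6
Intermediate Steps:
Mul(-352429, Pow(Mul(110882, Pow(-603526, -1)), -1)) = Mul(-352429, Pow(Mul(110882, Rational(-1, 603526)), -1)) = Mul(-352429, Pow(Rational(-55441, 301763), -1)) = Mul(-352429, Rational(-301763, 55441)) = Rational(106350032327, 55441)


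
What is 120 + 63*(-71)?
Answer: -4353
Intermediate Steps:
120 + 63*(-71) = 120 - 4473 = -4353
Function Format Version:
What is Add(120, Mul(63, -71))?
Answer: -4353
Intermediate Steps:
Add(120, Mul(63, -71)) = Add(120, -4473) = -4353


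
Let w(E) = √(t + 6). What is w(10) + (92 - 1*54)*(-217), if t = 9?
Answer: -8246 + √15 ≈ -8242.1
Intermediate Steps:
w(E) = √15 (w(E) = √(9 + 6) = √15)
w(10) + (92 - 1*54)*(-217) = √15 + (92 - 1*54)*(-217) = √15 + (92 - 54)*(-217) = √15 + 38*(-217) = √15 - 8246 = -8246 + √15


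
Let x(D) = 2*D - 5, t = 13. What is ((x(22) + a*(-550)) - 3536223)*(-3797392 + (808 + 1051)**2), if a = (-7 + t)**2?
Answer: 1214407651824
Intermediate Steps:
a = 36 (a = (-7 + 13)**2 = 6**2 = 36)
x(D) = -5 + 2*D
((x(22) + a*(-550)) - 3536223)*(-3797392 + (808 + 1051)**2) = (((-5 + 2*22) + 36*(-550)) - 3536223)*(-3797392 + (808 + 1051)**2) = (((-5 + 44) - 19800) - 3536223)*(-3797392 + 1859**2) = ((39 - 19800) - 3536223)*(-3797392 + 3455881) = (-19761 - 3536223)*(-341511) = -3555984*(-341511) = 1214407651824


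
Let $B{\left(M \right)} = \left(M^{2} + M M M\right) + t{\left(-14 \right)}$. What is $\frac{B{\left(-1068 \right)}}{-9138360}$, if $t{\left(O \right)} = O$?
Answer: $\frac{608522911}{4569180} \approx 133.18$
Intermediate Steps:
$B{\left(M \right)} = -14 + M^{2} + M^{3}$ ($B{\left(M \right)} = \left(M^{2} + M M M\right) - 14 = \left(M^{2} + M^{2} M\right) - 14 = \left(M^{2} + M^{3}\right) - 14 = -14 + M^{2} + M^{3}$)
$\frac{B{\left(-1068 \right)}}{-9138360} = \frac{-14 + \left(-1068\right)^{2} + \left(-1068\right)^{3}}{-9138360} = \left(-14 + 1140624 - 1218186432\right) \left(- \frac{1}{9138360}\right) = \left(-1217045822\right) \left(- \frac{1}{9138360}\right) = \frac{608522911}{4569180}$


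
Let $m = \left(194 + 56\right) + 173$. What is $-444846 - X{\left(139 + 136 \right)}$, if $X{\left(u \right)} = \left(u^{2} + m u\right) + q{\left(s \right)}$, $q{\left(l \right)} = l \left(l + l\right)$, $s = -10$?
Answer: $-636996$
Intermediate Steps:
$m = 423$ ($m = 250 + 173 = 423$)
$q{\left(l \right)} = 2 l^{2}$ ($q{\left(l \right)} = l 2 l = 2 l^{2}$)
$X{\left(u \right)} = 200 + u^{2} + 423 u$ ($X{\left(u \right)} = \left(u^{2} + 423 u\right) + 2 \left(-10\right)^{2} = \left(u^{2} + 423 u\right) + 2 \cdot 100 = \left(u^{2} + 423 u\right) + 200 = 200 + u^{2} + 423 u$)
$-444846 - X{\left(139 + 136 \right)} = -444846 - \left(200 + \left(139 + 136\right)^{2} + 423 \left(139 + 136\right)\right) = -444846 - \left(200 + 275^{2} + 423 \cdot 275\right) = -444846 - \left(200 + 75625 + 116325\right) = -444846 - 192150 = -636996$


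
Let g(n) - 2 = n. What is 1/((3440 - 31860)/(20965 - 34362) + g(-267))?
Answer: -13397/3521785 ≈ -0.0038040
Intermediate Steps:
g(n) = 2 + n
1/((3440 - 31860)/(20965 - 34362) + g(-267)) = 1/((3440 - 31860)/(20965 - 34362) + (2 - 267)) = 1/(-28420/(-13397) - 265) = 1/(-28420*(-1/13397) - 265) = 1/(28420/13397 - 265) = 1/(-3521785/13397) = -13397/3521785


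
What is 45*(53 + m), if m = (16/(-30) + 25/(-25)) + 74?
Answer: 5646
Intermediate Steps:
m = 1087/15 (m = (16*(-1/30) + 25*(-1/25)) + 74 = (-8/15 - 1) + 74 = -23/15 + 74 = 1087/15 ≈ 72.467)
45*(53 + m) = 45*(53 + 1087/15) = 45*(1882/15) = 5646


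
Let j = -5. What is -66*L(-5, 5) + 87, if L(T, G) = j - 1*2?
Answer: 549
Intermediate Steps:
L(T, G) = -7 (L(T, G) = -5 - 1*2 = -5 - 2 = -7)
-66*L(-5, 5) + 87 = -66*(-7) + 87 = 462 + 87 = 549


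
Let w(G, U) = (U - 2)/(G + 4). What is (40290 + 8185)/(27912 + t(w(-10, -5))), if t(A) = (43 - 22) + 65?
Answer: 48475/27998 ≈ 1.7314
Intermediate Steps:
w(G, U) = (-2 + U)/(4 + G)
t(A) = 86 (t(A) = 21 + 65 = 86)
(40290 + 8185)/(27912 + t(w(-10, -5))) = (40290 + 8185)/(27912 + 86) = 48475/27998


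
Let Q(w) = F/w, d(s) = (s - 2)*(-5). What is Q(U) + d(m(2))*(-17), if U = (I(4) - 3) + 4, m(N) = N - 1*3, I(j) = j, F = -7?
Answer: -1282/5 ≈ -256.40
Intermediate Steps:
m(N) = -3 + N (m(N) = N - 3 = -3 + N)
d(s) = 10 - 5*s (d(s) = (-2 + s)*(-5) = 10 - 5*s)
U = 5 (U = (4 - 3) + 4 = 1 + 4 = 5)
Q(w) = -7/w
Q(U) + d(m(2))*(-17) = -7/5 + (10 - 5*(-3 + 2))*(-17) = -7*⅕ + (10 - 5*(-1))*(-17) = -7/5 + (10 + 5)*(-17) = -7/5 + 15*(-17) = -7/5 - 255 = -1282/5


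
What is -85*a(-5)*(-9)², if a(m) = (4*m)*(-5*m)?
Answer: 3442500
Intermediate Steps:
a(m) = -20*m²
-85*a(-5)*(-9)² = -(-1700)*(-5)²*(-9)² = -(-1700)*25*81 = -85*(-500)*81 = 42500*81 = 3442500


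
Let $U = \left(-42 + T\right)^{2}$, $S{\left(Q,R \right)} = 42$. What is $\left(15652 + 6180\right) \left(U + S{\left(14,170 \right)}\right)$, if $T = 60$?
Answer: $7990512$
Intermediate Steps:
$U = 324$ ($U = \left(-42 + 60\right)^{2} = 18^{2} = 324$)
$\left(15652 + 6180\right) \left(U + S{\left(14,170 \right)}\right) = \left(15652 + 6180\right) \left(324 + 42\right) = 21832 \cdot 366 = 7990512$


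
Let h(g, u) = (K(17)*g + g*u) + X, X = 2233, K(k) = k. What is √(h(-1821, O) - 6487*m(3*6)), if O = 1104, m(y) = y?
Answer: I*√2155874 ≈ 1468.3*I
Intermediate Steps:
h(g, u) = 2233 + 17*g + g*u (h(g, u) = (17*g + g*u) + 2233 = 2233 + 17*g + g*u)
√(h(-1821, O) - 6487*m(3*6)) = √((2233 + 17*(-1821) - 1821*1104) - 19461*6) = √((2233 - 30957 - 2010384) - 6487*18) = √(-2039108 - 116766) = √(-2155874) = I*√2155874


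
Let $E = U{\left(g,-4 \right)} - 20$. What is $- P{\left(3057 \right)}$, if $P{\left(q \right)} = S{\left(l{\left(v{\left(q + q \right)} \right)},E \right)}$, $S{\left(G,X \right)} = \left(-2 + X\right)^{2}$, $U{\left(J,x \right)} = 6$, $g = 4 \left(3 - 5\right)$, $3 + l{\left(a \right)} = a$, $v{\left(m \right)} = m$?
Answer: $-256$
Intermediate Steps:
$l{\left(a \right)} = -3 + a$
$g = -8$ ($g = 4 \left(-2\right) = -8$)
$E = -14$ ($E = 6 - 20 = -14$)
$P{\left(q \right)} = 256$ ($P{\left(q \right)} = \left(-2 - 14\right)^{2} = \left(-16\right)^{2} = 256$)
$- P{\left(3057 \right)} = \left(-1\right) 256 = -256$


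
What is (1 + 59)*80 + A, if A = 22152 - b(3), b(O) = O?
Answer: 26949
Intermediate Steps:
A = 22149 (A = 22152 - 1*3 = 22152 - 3 = 22149)
(1 + 59)*80 + A = (1 + 59)*80 + 22149 = 60*80 + 22149 = 4800 + 22149 = 26949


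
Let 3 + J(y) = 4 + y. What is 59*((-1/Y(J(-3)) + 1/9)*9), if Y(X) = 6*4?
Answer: 295/8 ≈ 36.875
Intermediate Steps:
J(y) = 1 + y (J(y) = -3 + (4 + y) = 1 + y)
Y(X) = 24
59*((-1/Y(J(-3)) + 1/9)*9) = 59*((-1/24 + 1/9)*9) = 59*((-1*1/24 + 1*(⅑))*9) = 59*((-1/24 + ⅑)*9) = 59*((5/72)*9) = 59*(5/8) = 295/8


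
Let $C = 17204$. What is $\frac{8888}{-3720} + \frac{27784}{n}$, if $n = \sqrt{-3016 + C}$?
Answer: $- \frac{1111}{465} + \frac{13892 \sqrt{3547}}{3547} \approx 230.87$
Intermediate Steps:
$n = 2 \sqrt{3547}$ ($n = \sqrt{-3016 + 17204} = \sqrt{14188} = 2 \sqrt{3547} \approx 119.11$)
$\frac{8888}{-3720} + \frac{27784}{n} = \frac{8888}{-3720} + \frac{27784}{2 \sqrt{3547}} = 8888 \left(- \frac{1}{3720}\right) + 27784 \frac{\sqrt{3547}}{7094} = - \frac{1111}{465} + \frac{13892 \sqrt{3547}}{3547}$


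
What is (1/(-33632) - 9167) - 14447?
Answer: -794186049/33632 ≈ -23614.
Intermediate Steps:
(1/(-33632) - 9167) - 14447 = (-1/33632 - 9167) - 14447 = -308304545/33632 - 14447 = -794186049/33632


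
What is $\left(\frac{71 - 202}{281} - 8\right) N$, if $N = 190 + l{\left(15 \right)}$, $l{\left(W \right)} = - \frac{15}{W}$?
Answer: $- \frac{449631}{281} \approx -1600.1$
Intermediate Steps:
$N = 189$ ($N = 190 - \frac{15}{15} = 190 - 1 = 189$)
$\left(\frac{71 - 202}{281} - 8\right) N = \left(\frac{71 - 202}{281} - 8\right) 189 = \left(\left(-131\right) \frac{1}{281} - 8\right) 189 = \left(- \frac{131}{281} - 8\right) 189 = \left(- \frac{2379}{281}\right) 189 = - \frac{449631}{281}$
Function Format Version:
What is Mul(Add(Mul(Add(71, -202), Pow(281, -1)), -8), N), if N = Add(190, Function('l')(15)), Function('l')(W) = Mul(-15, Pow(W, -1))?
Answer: Rational(-449631, 281) ≈ -1600.1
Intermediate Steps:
N = 189 (N = Add(190, Mul(-15, Pow(15, -1))) = Add(190, Mul(-15, Rational(1, 15))) = Add(190, -1) = 189)
Mul(Add(Mul(Add(71, -202), Pow(281, -1)), -8), N) = Mul(Add(Mul(Add(71, -202), Pow(281, -1)), -8), 189) = Mul(Add(Mul(-131, Rational(1, 281)), -8), 189) = Mul(Add(Rational(-131, 281), -8), 189) = Mul(Rational(-2379, 281), 189) = Rational(-449631, 281)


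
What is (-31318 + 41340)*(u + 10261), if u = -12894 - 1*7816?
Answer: -104719878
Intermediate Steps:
u = -20710 (u = -12894 - 7816 = -20710)
(-31318 + 41340)*(u + 10261) = (-31318 + 41340)*(-20710 + 10261) = 10022*(-10449) = -104719878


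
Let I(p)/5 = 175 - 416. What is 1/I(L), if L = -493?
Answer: -1/1205 ≈ -0.00082988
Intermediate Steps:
I(p) = -1205 (I(p) = 5*(175 - 416) = 5*(-241) = -1205)
1/I(L) = 1/(-1205) = -1/1205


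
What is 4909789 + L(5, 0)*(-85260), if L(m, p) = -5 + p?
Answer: 5336089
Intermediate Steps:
4909789 + L(5, 0)*(-85260) = 4909789 + (-5 + 0)*(-85260) = 4909789 - 5*(-85260) = 4909789 + 426300 = 5336089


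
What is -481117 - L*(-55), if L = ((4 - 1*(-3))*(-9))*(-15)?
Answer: -429142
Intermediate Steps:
L = 945 (L = ((4 + 3)*(-9))*(-15) = (7*(-9))*(-15) = -63*(-15) = 945)
-481117 - L*(-55) = -481117 - 945*(-55) = -481117 - 1*(-51975) = -481117 + 51975 = -429142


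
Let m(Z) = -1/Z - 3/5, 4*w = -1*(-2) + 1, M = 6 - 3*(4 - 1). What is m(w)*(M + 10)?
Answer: -203/15 ≈ -13.533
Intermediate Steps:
M = -3 (M = 6 - 3*3 = 6 - 9 = -3)
w = ¾ (w = (-1*(-2) + 1)/4 = (2 + 1)/4 = (¼)*3 = ¾ ≈ 0.75000)
m(Z) = -⅗ - 1/Z (m(Z) = -1/Z - 3*⅕ = -1/Z - ⅗ = -⅗ - 1/Z)
m(w)*(M + 10) = (-⅗ - 1/¾)*(-3 + 10) = (-⅗ - 1*4/3)*7 = (-⅗ - 4/3)*7 = -29/15*7 = -203/15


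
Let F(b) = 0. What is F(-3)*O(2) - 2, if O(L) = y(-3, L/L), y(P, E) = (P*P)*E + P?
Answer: -2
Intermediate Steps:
y(P, E) = P + E*P**2 (y(P, E) = P**2*E + P = E*P**2 + P = P + E*P**2)
O(L) = 6 (O(L) = -3*(1 + (L/L)*(-3)) = -3*(1 + 1*(-3)) = -3*(1 - 3) = -3*(-2) = 6)
F(-3)*O(2) - 2 = 0*6 - 2 = 0 - 2 = -2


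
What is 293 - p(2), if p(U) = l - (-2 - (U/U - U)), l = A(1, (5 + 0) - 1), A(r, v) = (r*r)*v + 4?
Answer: 284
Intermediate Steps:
A(r, v) = 4 + v*r**2 (A(r, v) = r**2*v + 4 = v*r**2 + 4 = 4 + v*r**2)
l = 8 (l = 4 + ((5 + 0) - 1)*1**2 = 4 + (5 - 1)*1 = 4 + 4*1 = 4 + 4 = 8)
p(U) = 11 - U (p(U) = 8 - (-2 - (U/U - U)) = 8 - (-2 - (1 - U)) = 8 - (-2 + (-1 + U)) = 8 - (-3 + U) = 8 + (3 - U) = 11 - U)
293 - p(2) = 293 - (11 - 1*2) = 293 - (11 - 2) = 293 - 1*9 = 293 - 9 = 284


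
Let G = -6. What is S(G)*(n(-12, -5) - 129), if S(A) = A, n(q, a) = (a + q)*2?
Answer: 978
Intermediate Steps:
n(q, a) = 2*a + 2*q
S(G)*(n(-12, -5) - 129) = -6*((2*(-5) + 2*(-12)) - 129) = -6*((-10 - 24) - 129) = -6*(-34 - 129) = -6*(-163) = 978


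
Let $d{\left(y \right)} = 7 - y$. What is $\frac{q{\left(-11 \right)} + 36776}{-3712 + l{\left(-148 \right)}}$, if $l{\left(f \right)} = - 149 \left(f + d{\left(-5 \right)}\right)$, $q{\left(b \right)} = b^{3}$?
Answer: $\frac{35445}{16552} \approx 2.1414$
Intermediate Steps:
$l{\left(f \right)} = -1788 - 149 f$ ($l{\left(f \right)} = - 149 \left(f + \left(7 - -5\right)\right) = - 149 \left(f + \left(7 + 5\right)\right) = - 149 \left(f + 12\right) = - 149 \left(12 + f\right) = -1788 - 149 f$)
$\frac{q{\left(-11 \right)} + 36776}{-3712 + l{\left(-148 \right)}} = \frac{\left(-11\right)^{3} + 36776}{-3712 - -20264} = \frac{-1331 + 36776}{-3712 + \left(-1788 + 22052\right)} = \frac{35445}{-3712 + 20264} = \frac{35445}{16552}$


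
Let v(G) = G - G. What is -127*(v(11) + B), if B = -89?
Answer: 11303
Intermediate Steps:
v(G) = 0
-127*(v(11) + B) = -127*(0 - 89) = -127*(-89) = 11303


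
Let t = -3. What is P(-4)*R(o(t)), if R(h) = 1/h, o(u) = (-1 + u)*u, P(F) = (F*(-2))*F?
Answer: -8/3 ≈ -2.6667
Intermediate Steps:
P(F) = -2*F² (P(F) = (-2*F)*F = -2*F²)
o(u) = u*(-1 + u)
P(-4)*R(o(t)) = (-2*(-4)²)/((-3*(-1 - 3))) = (-2*16)/((-3*(-4))) = -32/12 = -32*1/12 = -8/3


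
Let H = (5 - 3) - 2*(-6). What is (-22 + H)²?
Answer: 64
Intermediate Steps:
H = 14 (H = 2 + 12 = 14)
(-22 + H)² = (-22 + 14)² = (-8)² = 64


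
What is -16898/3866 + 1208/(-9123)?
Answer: -79415291/17634759 ≈ -4.5033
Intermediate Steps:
-16898/3866 + 1208/(-9123) = -16898*1/3866 + 1208*(-1/9123) = -8449/1933 - 1208/9123 = -79415291/17634759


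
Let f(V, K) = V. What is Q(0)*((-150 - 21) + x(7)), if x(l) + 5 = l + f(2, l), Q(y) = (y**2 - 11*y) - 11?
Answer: 1837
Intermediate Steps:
Q(y) = -11 + y**2 - 11*y
x(l) = -3 + l (x(l) = -5 + (l + 2) = -5 + (2 + l) = -3 + l)
Q(0)*((-150 - 21) + x(7)) = (-11 + 0**2 - 11*0)*((-150 - 21) + (-3 + 7)) = (-11 + 0 + 0)*(-171 + 4) = -11*(-167) = 1837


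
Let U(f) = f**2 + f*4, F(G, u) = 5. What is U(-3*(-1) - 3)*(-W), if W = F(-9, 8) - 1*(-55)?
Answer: 0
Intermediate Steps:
U(f) = f**2 + 4*f
W = 60 (W = 5 - 1*(-55) = 5 + 55 = 60)
U(-3*(-1) - 3)*(-W) = ((-3*(-1) - 3)*(4 + (-3*(-1) - 3)))*(-1*60) = ((3 - 3)*(4 + (3 - 3)))*(-60) = (0*(4 + 0))*(-60) = (0*4)*(-60) = 0*(-60) = 0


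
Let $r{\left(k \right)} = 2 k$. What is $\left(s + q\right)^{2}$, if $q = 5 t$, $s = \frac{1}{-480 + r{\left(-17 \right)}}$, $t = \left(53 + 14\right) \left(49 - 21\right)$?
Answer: $\frac{23245116899761}{264196} \approx 8.7984 \cdot 10^{7}$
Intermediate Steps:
$t = 1876$ ($t = 67 \cdot 28 = 1876$)
$s = - \frac{1}{514}$ ($s = \frac{1}{-480 + 2 \left(-17\right)} = \frac{1}{-480 - 34} = \frac{1}{-514} = - \frac{1}{514} \approx -0.0019455$)
$q = 9380$ ($q = 5 \cdot 1876 = 9380$)
$\left(s + q\right)^{2} = \left(- \frac{1}{514} + 9380\right)^{2} = \left(\frac{4821319}{514}\right)^{2} = \frac{23245116899761}{264196}$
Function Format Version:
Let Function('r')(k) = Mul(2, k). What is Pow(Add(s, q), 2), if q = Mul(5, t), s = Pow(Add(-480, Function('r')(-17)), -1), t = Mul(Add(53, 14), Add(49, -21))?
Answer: Rational(23245116899761, 264196) ≈ 8.7984e+7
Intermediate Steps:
t = 1876 (t = Mul(67, 28) = 1876)
s = Rational(-1, 514) (s = Pow(Add(-480, Mul(2, -17)), -1) = Pow(Add(-480, -34), -1) = Pow(-514, -1) = Rational(-1, 514) ≈ -0.0019455)
q = 9380 (q = Mul(5, 1876) = 9380)
Pow(Add(s, q), 2) = Pow(Add(Rational(-1, 514), 9380), 2) = Pow(Rational(4821319, 514), 2) = Rational(23245116899761, 264196)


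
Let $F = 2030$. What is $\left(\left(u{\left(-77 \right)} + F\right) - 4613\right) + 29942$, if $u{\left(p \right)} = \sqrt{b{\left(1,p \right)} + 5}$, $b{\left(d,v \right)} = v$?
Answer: $27359 + 6 i \sqrt{2} \approx 27359.0 + 8.4853 i$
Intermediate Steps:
$u{\left(p \right)} = \sqrt{5 + p}$ ($u{\left(p \right)} = \sqrt{p + 5} = \sqrt{5 + p}$)
$\left(\left(u{\left(-77 \right)} + F\right) - 4613\right) + 29942 = \left(\left(\sqrt{5 - 77} + 2030\right) - 4613\right) + 29942 = \left(\left(\sqrt{-72} + 2030\right) - 4613\right) + 29942 = \left(\left(6 i \sqrt{2} + 2030\right) - 4613\right) + 29942 = \left(\left(2030 + 6 i \sqrt{2}\right) - 4613\right) + 29942 = \left(-2583 + 6 i \sqrt{2}\right) + 29942 = 27359 + 6 i \sqrt{2}$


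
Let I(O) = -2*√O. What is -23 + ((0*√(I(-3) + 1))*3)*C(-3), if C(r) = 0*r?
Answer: -23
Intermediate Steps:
C(r) = 0
-23 + ((0*√(I(-3) + 1))*3)*C(-3) = -23 + ((0*√(-2*I*√3 + 1))*3)*0 = -23 + ((0*√(1 - 2*I*√3))*3)*0 = -23 + (0*3)*0 = -23 + 0*0 = -23 + 0 = -23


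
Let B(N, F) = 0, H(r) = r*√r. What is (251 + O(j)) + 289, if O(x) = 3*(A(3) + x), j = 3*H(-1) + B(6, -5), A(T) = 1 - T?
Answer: 534 - 9*I ≈ 534.0 - 9.0*I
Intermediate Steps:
H(r) = r^(3/2)
j = -3*I (j = 3*(-1)^(3/2) + 0 = 3*(-I) + 0 = -3*I + 0 = -3*I ≈ -3.0*I)
O(x) = -6 + 3*x (O(x) = 3*((1 - 1*3) + x) = 3*((1 - 3) + x) = 3*(-2 + x) = -6 + 3*x)
(251 + O(j)) + 289 = (251 + (-6 + 3*(-3*I))) + 289 = (251 + (-6 - 9*I)) + 289 = (245 - 9*I) + 289 = 534 - 9*I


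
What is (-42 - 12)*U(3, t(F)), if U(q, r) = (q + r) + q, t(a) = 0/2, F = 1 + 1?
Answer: -324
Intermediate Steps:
F = 2
t(a) = 0 (t(a) = 0*(½) = 0)
U(q, r) = r + 2*q
(-42 - 12)*U(3, t(F)) = (-42 - 12)*(0 + 2*3) = -54*(0 + 6) = -54*6 = -324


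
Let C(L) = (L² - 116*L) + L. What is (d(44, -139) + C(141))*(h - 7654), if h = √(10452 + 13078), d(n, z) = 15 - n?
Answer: -27837598 + 3637*√23530 ≈ -2.7280e+7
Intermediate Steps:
h = √23530 ≈ 153.40
C(L) = L² - 115*L
(d(44, -139) + C(141))*(h - 7654) = ((15 - 1*44) + 141*(-115 + 141))*(√23530 - 7654) = ((15 - 44) + 141*26)*(-7654 + √23530) = (-29 + 3666)*(-7654 + √23530) = 3637*(-7654 + √23530) = -27837598 + 3637*√23530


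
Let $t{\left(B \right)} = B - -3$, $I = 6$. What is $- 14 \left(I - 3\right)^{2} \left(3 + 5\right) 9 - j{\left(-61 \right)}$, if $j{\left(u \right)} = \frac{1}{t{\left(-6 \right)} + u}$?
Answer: $- \frac{580607}{64} \approx -9072.0$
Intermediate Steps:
$t{\left(B \right)} = 3 + B$ ($t{\left(B \right)} = B + 3 = 3 + B$)
$j{\left(u \right)} = \frac{1}{-3 + u}$ ($j{\left(u \right)} = \frac{1}{\left(3 - 6\right) + u} = \frac{1}{-3 + u}$)
$- 14 \left(I - 3\right)^{2} \left(3 + 5\right) 9 - j{\left(-61 \right)} = - 14 \left(6 - 3\right)^{2} \left(3 + 5\right) 9 - \frac{1}{-3 - 61} = - 14 \cdot 3^{2} \cdot 8 \cdot 9 - \frac{1}{-64} = - 14 \cdot 9 \cdot 8 \cdot 9 - - \frac{1}{64} = \left(-14\right) 72 \cdot 9 + \frac{1}{64} = \left(-1008\right) 9 + \frac{1}{64} = -9072 + \frac{1}{64} = - \frac{580607}{64}$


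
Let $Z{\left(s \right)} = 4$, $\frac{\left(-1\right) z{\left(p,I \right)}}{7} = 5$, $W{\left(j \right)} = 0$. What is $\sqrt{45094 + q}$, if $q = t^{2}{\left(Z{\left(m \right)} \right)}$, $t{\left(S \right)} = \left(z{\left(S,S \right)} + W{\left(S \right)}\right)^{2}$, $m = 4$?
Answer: $\sqrt{1545719} \approx 1243.3$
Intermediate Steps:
$z{\left(p,I \right)} = -35$ ($z{\left(p,I \right)} = \left(-7\right) 5 = -35$)
$t{\left(S \right)} = 1225$ ($t{\left(S \right)} = \left(-35 + 0\right)^{2} = \left(-35\right)^{2} = 1225$)
$q = 1500625$ ($q = 1225^{2} = 1500625$)
$\sqrt{45094 + q} = \sqrt{45094 + 1500625} = \sqrt{1545719}$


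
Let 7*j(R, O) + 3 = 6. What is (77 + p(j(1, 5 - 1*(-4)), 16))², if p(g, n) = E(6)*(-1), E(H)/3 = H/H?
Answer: 5476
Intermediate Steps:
E(H) = 3 (E(H) = 3*(H/H) = 3*1 = 3)
j(R, O) = 3/7 (j(R, O) = -3/7 + (⅐)*6 = -3/7 + 6/7 = 3/7)
p(g, n) = -3 (p(g, n) = 3*(-1) = -3)
(77 + p(j(1, 5 - 1*(-4)), 16))² = (77 - 3)² = 74² = 5476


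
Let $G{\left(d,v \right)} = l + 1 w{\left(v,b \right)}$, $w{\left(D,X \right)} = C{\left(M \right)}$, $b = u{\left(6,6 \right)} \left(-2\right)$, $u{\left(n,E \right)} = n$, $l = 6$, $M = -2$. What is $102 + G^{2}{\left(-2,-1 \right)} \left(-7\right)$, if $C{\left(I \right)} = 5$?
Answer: $-745$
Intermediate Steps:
$b = -12$ ($b = 6 \left(-2\right) = -12$)
$w{\left(D,X \right)} = 5$
$G{\left(d,v \right)} = 11$ ($G{\left(d,v \right)} = 6 + 1 \cdot 5 = 6 + 5 = 11$)
$102 + G^{2}{\left(-2,-1 \right)} \left(-7\right) = 102 + 11^{2} \left(-7\right) = 102 + 121 \left(-7\right) = 102 - 847 = -745$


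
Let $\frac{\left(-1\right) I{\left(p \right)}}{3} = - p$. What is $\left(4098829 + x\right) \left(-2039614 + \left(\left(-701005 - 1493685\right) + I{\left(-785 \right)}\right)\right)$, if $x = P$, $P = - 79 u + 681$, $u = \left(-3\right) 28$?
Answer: $-17396340406214$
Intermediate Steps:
$I{\left(p \right)} = 3 p$ ($I{\left(p \right)} = - 3 \left(- p\right) = 3 p$)
$u = -84$
$P = 7317$ ($P = \left(-79\right) \left(-84\right) + 681 = 6636 + 681 = 7317$)
$x = 7317$
$\left(4098829 + x\right) \left(-2039614 + \left(\left(-701005 - 1493685\right) + I{\left(-785 \right)}\right)\right) = \left(4098829 + 7317\right) \left(-2039614 + \left(\left(-701005 - 1493685\right) + 3 \left(-785\right)\right)\right) = 4106146 \left(-2039614 - 2197045\right) = 4106146 \left(-4236659\right) = -17396340406214$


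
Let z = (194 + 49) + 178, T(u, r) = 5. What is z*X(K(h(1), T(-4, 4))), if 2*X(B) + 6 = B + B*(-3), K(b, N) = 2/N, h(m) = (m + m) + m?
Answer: -7157/5 ≈ -1431.4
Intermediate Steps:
h(m) = 3*m (h(m) = 2*m + m = 3*m)
X(B) = -3 - B (X(B) = -3 + (B + B*(-3))/2 = -3 + (B - 3*B)/2 = -3 + (-2*B)/2 = -3 - B)
z = 421 (z = 243 + 178 = 421)
z*X(K(h(1), T(-4, 4))) = 421*(-3 - 2/5) = 421*(-17/5) = -7157/5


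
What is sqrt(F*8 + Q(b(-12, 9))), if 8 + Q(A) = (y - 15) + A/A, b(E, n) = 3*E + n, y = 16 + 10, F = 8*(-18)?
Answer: 2*I*sqrt(287) ≈ 33.882*I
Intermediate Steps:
F = -144
y = 26
b(E, n) = n + 3*E
Q(A) = 4 (Q(A) = -8 + ((26 - 15) + A/A) = -8 + (11 + 1) = -8 + 12 = 4)
sqrt(F*8 + Q(b(-12, 9))) = sqrt(-144*8 + 4) = sqrt(-1152 + 4) = sqrt(-1148) = 2*I*sqrt(287)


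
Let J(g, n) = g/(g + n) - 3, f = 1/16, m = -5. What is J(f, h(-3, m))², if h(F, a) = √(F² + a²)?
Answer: 681740804/75742209 - 835520*√34/75742209 ≈ 8.9365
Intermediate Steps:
f = 1/16 ≈ 0.062500
J(g, n) = -3 + g/(g + n) (J(g, n) = g/(g + n) - 3 = -3 + g/(g + n))
J(f, h(-3, m))² = ((-3*√((-3)² + (-5)²) - 2*1/16)/(1/16 + √((-3)² + (-5)²)))² = ((-3*√(9 + 25) - ⅛)/(1/16 + √(9 + 25)))² = ((-3*√34 - ⅛)/(1/16 + √34))² = ((-⅛ - 3*√34)/(1/16 + √34))² = (-⅛ - 3*√34)²/(1/16 + √34)²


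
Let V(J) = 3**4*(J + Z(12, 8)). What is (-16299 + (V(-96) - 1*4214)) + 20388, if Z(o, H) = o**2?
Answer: 3763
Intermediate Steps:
V(J) = 11664 + 81*J (V(J) = 3**4*(J + 12**2) = 81*(J + 144) = 81*(144 + J) = 11664 + 81*J)
(-16299 + (V(-96) - 1*4214)) + 20388 = (-16299 + ((11664 + 81*(-96)) - 1*4214)) + 20388 = (-16299 + ((11664 - 7776) - 4214)) + 20388 = (-16299 + (3888 - 4214)) + 20388 = (-16299 - 326) + 20388 = -16625 + 20388 = 3763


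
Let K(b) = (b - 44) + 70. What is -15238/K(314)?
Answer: -7619/170 ≈ -44.818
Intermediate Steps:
K(b) = 26 + b (K(b) = (-44 + b) + 70 = 26 + b)
-15238/K(314) = -15238/(26 + 314) = -15238/340 = -15238*1/340 = -7619/170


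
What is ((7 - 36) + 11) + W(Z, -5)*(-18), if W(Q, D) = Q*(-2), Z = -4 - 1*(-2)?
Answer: -90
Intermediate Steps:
Z = -2 (Z = -4 + 2 = -2)
W(Q, D) = -2*Q
((7 - 36) + 11) + W(Z, -5)*(-18) = ((7 - 36) + 11) - 2*(-2)*(-18) = (-29 + 11) + 4*(-18) = -18 - 72 = -90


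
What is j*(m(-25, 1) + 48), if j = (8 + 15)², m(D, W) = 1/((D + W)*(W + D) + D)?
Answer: 13991521/551 ≈ 25393.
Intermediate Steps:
m(D, W) = 1/(D + (D + W)²) (m(D, W) = 1/((D + W)*(D + W) + D) = 1/((D + W)² + D) = 1/(D + (D + W)²))
j = 529 (j = 23² = 529)
j*(m(-25, 1) + 48) = 529*(1/(-25 + (-25 + 1)²) + 48) = 529*(1/(-25 + (-24)²) + 48) = 529*(1/(-25 + 576) + 48) = 529*(1/551 + 48) = 529*(26449/551) = 13991521/551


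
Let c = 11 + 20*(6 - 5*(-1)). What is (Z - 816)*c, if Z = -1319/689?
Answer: -130178433/689 ≈ -1.8894e+5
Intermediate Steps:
Z = -1319/689 (Z = -1319*1/689 = -1319/689 ≈ -1.9144)
c = 231 (c = 11 + 20*(6 + 5) = 11 + 20*11 = 11 + 220 = 231)
(Z - 816)*c = (-1319/689 - 816)*231 = -563543/689*231 = -130178433/689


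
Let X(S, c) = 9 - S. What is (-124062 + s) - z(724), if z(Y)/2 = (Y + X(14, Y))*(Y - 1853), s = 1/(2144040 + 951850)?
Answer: 4642101301601/3095890 ≈ 1.4994e+6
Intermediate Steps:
s = 1/3095890 ≈ 3.2301e-7
z(Y) = 2*(-1853 + Y)*(-5 + Y) (z(Y) = 2*((Y + (9 - 1*14))*(Y - 1853)) = 2*((Y + (9 - 14))*(-1853 + Y)) = 2*((Y - 5)*(-1853 + Y)) = 2*((-5 + Y)*(-1853 + Y)) = 2*((-1853 + Y)*(-5 + Y)) = 2*(-1853 + Y)*(-5 + Y))
(-124062 + s) - z(724) = (-124062 + 1/3095890) - (18530 - 3716*724 + 2*724²) = -384082305179/3095890 - (18530 - 2690384 + 2*524176) = -384082305179/3095890 - (18530 - 2690384 + 1048352) = -384082305179/3095890 - 1*(-1623502) = -384082305179/3095890 + 1623502 = 4642101301601/3095890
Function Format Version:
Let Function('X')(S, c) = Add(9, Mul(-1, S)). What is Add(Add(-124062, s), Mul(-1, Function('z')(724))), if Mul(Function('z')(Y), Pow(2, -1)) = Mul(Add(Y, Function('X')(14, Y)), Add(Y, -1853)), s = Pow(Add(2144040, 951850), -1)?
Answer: Rational(4642101301601, 3095890) ≈ 1.4994e+6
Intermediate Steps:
s = Rational(1, 3095890) (s = Pow(3095890, -1) = Rational(1, 3095890) ≈ 3.2301e-7)
Function('z')(Y) = Mul(2, Add(-1853, Y), Add(-5, Y)) (Function('z')(Y) = Mul(2, Mul(Add(Y, Add(9, Mul(-1, 14))), Add(Y, -1853))) = Mul(2, Mul(Add(Y, Add(9, -14)), Add(-1853, Y))) = Mul(2, Mul(Add(Y, -5), Add(-1853, Y))) = Mul(2, Mul(Add(-5, Y), Add(-1853, Y))) = Mul(2, Mul(Add(-1853, Y), Add(-5, Y))) = Mul(2, Add(-1853, Y), Add(-5, Y)))
Add(Add(-124062, s), Mul(-1, Function('z')(724))) = Add(Add(-124062, Rational(1, 3095890)), Mul(-1, Add(18530, Mul(-3716, 724), Mul(2, Pow(724, 2))))) = Add(Rational(-384082305179, 3095890), Mul(-1, Add(18530, -2690384, Mul(2, 524176)))) = Add(Rational(-384082305179, 3095890), Mul(-1, Add(18530, -2690384, 1048352))) = Add(Rational(-384082305179, 3095890), Mul(-1, -1623502)) = Add(Rational(-384082305179, 3095890), 1623502) = Rational(4642101301601, 3095890)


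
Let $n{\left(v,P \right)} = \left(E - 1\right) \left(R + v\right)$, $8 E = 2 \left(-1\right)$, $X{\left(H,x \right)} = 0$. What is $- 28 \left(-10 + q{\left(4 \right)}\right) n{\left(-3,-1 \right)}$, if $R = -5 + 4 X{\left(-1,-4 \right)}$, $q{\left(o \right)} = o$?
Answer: $1680$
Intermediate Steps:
$E = - \frac{1}{4}$ ($E = \frac{2 \left(-1\right)}{8} = \frac{1}{8} \left(-2\right) = - \frac{1}{4} \approx -0.25$)
$R = -5$ ($R = -5 + 4 \cdot 0 = -5 + 0 = -5$)
$n{\left(v,P \right)} = \frac{25}{4} - \frac{5 v}{4}$ ($n{\left(v,P \right)} = \left(- \frac{1}{4} - 1\right) \left(-5 + v\right) = - \frac{5 \left(-5 + v\right)}{4} = \frac{25}{4} - \frac{5 v}{4}$)
$- 28 \left(-10 + q{\left(4 \right)}\right) n{\left(-3,-1 \right)} = - 28 \left(-10 + 4\right) \left(\frac{25}{4} - - \frac{15}{4}\right) = \left(-28\right) \left(-6\right) \left(\frac{25}{4} + \frac{15}{4}\right) = 168 \cdot 10 = 1680$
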